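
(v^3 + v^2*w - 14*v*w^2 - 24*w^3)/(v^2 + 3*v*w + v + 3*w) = (v^2 - 2*v*w - 8*w^2)/(v + 1)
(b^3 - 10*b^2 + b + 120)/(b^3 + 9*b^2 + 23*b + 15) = (b^2 - 13*b + 40)/(b^2 + 6*b + 5)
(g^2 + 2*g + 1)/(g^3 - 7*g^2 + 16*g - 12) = (g^2 + 2*g + 1)/(g^3 - 7*g^2 + 16*g - 12)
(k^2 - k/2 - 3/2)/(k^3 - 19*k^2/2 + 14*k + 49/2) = (2*k - 3)/(2*k^2 - 21*k + 49)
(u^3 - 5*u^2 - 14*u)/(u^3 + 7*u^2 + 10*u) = (u - 7)/(u + 5)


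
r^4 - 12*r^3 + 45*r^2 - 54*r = r*(r - 6)*(r - 3)^2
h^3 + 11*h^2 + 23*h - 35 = (h - 1)*(h + 5)*(h + 7)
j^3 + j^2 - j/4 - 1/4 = (j - 1/2)*(j + 1/2)*(j + 1)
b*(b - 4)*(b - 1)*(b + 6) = b^4 + b^3 - 26*b^2 + 24*b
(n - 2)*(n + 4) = n^2 + 2*n - 8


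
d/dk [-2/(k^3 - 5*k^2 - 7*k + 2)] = 2*(3*k^2 - 10*k - 7)/(k^3 - 5*k^2 - 7*k + 2)^2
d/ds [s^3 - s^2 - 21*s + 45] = 3*s^2 - 2*s - 21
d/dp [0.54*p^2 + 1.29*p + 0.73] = 1.08*p + 1.29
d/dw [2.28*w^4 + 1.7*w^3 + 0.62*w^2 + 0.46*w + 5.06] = 9.12*w^3 + 5.1*w^2 + 1.24*w + 0.46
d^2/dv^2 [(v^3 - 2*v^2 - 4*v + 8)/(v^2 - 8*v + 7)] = 2*(37*v^3 - 102*v^2 + 39*v + 134)/(v^6 - 24*v^5 + 213*v^4 - 848*v^3 + 1491*v^2 - 1176*v + 343)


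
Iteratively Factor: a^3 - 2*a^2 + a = (a - 1)*(a^2 - a) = a*(a - 1)*(a - 1)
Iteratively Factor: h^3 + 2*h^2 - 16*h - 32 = (h + 2)*(h^2 - 16) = (h + 2)*(h + 4)*(h - 4)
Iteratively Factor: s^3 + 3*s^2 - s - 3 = (s + 1)*(s^2 + 2*s - 3) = (s + 1)*(s + 3)*(s - 1)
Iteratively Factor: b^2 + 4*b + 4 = (b + 2)*(b + 2)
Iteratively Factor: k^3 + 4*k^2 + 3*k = (k + 1)*(k^2 + 3*k) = k*(k + 1)*(k + 3)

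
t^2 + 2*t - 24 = (t - 4)*(t + 6)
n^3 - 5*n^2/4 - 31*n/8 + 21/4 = (n - 7/4)*(n - 3/2)*(n + 2)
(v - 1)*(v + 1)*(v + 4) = v^3 + 4*v^2 - v - 4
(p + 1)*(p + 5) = p^2 + 6*p + 5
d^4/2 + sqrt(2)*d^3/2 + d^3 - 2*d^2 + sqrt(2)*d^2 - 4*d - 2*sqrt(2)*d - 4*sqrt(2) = (d/2 + 1)*(d - 2)*(d + 2)*(d + sqrt(2))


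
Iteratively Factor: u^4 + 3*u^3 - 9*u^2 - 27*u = (u)*(u^3 + 3*u^2 - 9*u - 27) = u*(u + 3)*(u^2 - 9) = u*(u - 3)*(u + 3)*(u + 3)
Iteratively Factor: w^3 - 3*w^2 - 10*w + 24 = (w - 4)*(w^2 + w - 6) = (w - 4)*(w + 3)*(w - 2)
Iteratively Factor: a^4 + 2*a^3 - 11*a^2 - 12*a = (a + 1)*(a^3 + a^2 - 12*a) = (a - 3)*(a + 1)*(a^2 + 4*a) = (a - 3)*(a + 1)*(a + 4)*(a)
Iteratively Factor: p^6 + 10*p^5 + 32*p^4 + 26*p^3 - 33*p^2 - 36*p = (p + 3)*(p^5 + 7*p^4 + 11*p^3 - 7*p^2 - 12*p) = (p - 1)*(p + 3)*(p^4 + 8*p^3 + 19*p^2 + 12*p) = p*(p - 1)*(p + 3)*(p^3 + 8*p^2 + 19*p + 12) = p*(p - 1)*(p + 3)^2*(p^2 + 5*p + 4) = p*(p - 1)*(p + 3)^2*(p + 4)*(p + 1)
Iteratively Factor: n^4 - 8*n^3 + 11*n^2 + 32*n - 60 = (n - 3)*(n^3 - 5*n^2 - 4*n + 20) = (n - 5)*(n - 3)*(n^2 - 4) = (n - 5)*(n - 3)*(n - 2)*(n + 2)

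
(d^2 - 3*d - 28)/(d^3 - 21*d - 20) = (d - 7)/(d^2 - 4*d - 5)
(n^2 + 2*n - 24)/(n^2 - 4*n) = (n + 6)/n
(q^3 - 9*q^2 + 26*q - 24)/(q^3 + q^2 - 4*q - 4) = (q^2 - 7*q + 12)/(q^2 + 3*q + 2)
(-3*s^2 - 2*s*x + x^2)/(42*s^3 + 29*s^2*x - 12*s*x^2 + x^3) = (-3*s + x)/(42*s^2 - 13*s*x + x^2)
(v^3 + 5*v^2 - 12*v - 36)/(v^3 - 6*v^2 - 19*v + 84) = (v^2 + 8*v + 12)/(v^2 - 3*v - 28)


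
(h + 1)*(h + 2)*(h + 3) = h^3 + 6*h^2 + 11*h + 6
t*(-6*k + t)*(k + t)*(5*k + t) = -30*k^3*t - 31*k^2*t^2 + t^4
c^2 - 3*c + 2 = (c - 2)*(c - 1)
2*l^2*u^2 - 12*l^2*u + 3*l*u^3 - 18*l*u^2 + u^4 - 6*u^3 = u*(l + u)*(2*l + u)*(u - 6)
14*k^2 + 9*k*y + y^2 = (2*k + y)*(7*k + y)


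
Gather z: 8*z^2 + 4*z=8*z^2 + 4*z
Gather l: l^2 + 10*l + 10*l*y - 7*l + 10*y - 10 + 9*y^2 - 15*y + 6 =l^2 + l*(10*y + 3) + 9*y^2 - 5*y - 4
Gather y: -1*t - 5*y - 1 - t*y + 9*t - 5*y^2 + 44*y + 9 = 8*t - 5*y^2 + y*(39 - t) + 8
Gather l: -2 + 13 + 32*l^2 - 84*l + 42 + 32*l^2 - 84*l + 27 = 64*l^2 - 168*l + 80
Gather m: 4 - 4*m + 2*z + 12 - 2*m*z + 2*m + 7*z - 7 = m*(-2*z - 2) + 9*z + 9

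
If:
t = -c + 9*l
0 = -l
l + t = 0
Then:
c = 0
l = 0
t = 0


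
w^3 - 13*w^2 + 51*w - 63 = (w - 7)*(w - 3)^2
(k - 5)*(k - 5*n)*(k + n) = k^3 - 4*k^2*n - 5*k^2 - 5*k*n^2 + 20*k*n + 25*n^2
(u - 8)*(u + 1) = u^2 - 7*u - 8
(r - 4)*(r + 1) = r^2 - 3*r - 4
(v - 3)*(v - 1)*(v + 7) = v^3 + 3*v^2 - 25*v + 21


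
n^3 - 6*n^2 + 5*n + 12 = (n - 4)*(n - 3)*(n + 1)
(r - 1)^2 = r^2 - 2*r + 1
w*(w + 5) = w^2 + 5*w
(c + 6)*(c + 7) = c^2 + 13*c + 42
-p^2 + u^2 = (-p + u)*(p + u)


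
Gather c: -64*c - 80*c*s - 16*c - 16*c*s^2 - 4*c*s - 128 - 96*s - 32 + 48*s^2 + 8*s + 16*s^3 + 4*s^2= c*(-16*s^2 - 84*s - 80) + 16*s^3 + 52*s^2 - 88*s - 160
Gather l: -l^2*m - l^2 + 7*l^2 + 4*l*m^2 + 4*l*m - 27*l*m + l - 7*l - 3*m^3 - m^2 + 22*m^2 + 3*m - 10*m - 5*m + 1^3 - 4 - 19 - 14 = l^2*(6 - m) + l*(4*m^2 - 23*m - 6) - 3*m^3 + 21*m^2 - 12*m - 36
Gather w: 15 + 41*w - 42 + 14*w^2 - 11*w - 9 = 14*w^2 + 30*w - 36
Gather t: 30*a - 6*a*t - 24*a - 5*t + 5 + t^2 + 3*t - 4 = 6*a + t^2 + t*(-6*a - 2) + 1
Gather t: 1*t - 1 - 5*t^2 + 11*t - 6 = -5*t^2 + 12*t - 7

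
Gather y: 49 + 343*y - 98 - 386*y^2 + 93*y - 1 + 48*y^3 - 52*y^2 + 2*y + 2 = 48*y^3 - 438*y^2 + 438*y - 48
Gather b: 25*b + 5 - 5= 25*b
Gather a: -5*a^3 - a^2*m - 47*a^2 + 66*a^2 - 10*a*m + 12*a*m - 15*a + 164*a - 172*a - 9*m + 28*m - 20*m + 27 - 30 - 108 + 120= -5*a^3 + a^2*(19 - m) + a*(2*m - 23) - m + 9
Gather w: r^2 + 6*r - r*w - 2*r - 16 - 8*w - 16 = r^2 + 4*r + w*(-r - 8) - 32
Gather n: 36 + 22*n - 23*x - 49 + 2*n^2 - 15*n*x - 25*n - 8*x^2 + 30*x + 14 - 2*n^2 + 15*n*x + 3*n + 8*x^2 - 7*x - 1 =0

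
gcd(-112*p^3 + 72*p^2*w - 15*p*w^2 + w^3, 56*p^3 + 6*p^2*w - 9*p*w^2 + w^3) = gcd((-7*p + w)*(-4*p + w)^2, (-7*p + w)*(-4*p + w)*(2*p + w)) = 28*p^2 - 11*p*w + w^2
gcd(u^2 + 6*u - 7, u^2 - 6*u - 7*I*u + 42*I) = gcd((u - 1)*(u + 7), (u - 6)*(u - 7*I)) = 1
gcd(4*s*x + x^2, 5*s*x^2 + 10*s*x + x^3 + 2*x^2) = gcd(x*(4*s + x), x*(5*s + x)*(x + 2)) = x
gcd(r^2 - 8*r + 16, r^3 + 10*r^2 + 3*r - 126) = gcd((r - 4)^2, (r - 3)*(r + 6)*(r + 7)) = 1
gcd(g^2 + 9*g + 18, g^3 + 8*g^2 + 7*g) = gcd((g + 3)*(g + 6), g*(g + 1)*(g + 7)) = 1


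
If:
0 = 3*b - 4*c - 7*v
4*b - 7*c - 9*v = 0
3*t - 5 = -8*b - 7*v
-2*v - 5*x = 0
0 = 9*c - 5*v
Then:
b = 0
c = 0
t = 5/3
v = 0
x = 0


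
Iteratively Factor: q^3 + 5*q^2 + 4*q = (q)*(q^2 + 5*q + 4) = q*(q + 1)*(q + 4)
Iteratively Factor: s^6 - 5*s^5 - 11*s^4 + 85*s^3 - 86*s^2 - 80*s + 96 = (s - 1)*(s^5 - 4*s^4 - 15*s^3 + 70*s^2 - 16*s - 96) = (s - 3)*(s - 1)*(s^4 - s^3 - 18*s^2 + 16*s + 32) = (s - 3)*(s - 2)*(s - 1)*(s^3 + s^2 - 16*s - 16) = (s - 4)*(s - 3)*(s - 2)*(s - 1)*(s^2 + 5*s + 4) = (s - 4)*(s - 3)*(s - 2)*(s - 1)*(s + 4)*(s + 1)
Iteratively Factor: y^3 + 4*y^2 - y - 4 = (y + 4)*(y^2 - 1) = (y + 1)*(y + 4)*(y - 1)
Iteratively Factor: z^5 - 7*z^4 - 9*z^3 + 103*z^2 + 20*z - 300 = (z + 3)*(z^4 - 10*z^3 + 21*z^2 + 40*z - 100) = (z - 5)*(z + 3)*(z^3 - 5*z^2 - 4*z + 20) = (z - 5)*(z - 2)*(z + 3)*(z^2 - 3*z - 10) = (z - 5)*(z - 2)*(z + 2)*(z + 3)*(z - 5)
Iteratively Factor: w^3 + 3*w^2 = (w + 3)*(w^2) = w*(w + 3)*(w)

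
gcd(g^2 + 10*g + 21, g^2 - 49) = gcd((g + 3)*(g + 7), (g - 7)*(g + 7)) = g + 7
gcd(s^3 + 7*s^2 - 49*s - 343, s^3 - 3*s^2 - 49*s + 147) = s^2 - 49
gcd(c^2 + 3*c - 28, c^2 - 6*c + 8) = c - 4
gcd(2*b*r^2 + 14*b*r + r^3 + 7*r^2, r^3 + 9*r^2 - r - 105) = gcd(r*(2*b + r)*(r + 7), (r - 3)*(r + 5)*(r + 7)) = r + 7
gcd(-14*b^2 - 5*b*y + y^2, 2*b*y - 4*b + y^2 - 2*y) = 2*b + y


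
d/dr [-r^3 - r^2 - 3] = r*(-3*r - 2)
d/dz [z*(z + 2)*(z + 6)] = 3*z^2 + 16*z + 12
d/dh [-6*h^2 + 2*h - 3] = 2 - 12*h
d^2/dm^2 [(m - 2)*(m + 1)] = 2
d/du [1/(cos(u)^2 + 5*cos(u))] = (2*cos(u) + 5)*sin(u)/((cos(u) + 5)^2*cos(u)^2)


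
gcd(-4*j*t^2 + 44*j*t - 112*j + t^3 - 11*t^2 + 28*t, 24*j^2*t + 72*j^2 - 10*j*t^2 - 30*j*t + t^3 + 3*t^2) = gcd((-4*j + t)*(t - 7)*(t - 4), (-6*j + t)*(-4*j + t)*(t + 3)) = -4*j + t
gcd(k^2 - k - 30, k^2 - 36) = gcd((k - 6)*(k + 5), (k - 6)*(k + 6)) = k - 6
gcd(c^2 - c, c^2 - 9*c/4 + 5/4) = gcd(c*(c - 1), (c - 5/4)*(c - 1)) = c - 1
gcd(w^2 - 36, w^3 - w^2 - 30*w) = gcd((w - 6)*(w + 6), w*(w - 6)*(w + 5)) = w - 6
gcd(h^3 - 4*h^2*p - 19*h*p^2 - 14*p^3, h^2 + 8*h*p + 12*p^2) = h + 2*p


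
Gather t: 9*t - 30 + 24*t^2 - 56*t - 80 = 24*t^2 - 47*t - 110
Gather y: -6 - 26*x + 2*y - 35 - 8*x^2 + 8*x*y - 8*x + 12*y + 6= -8*x^2 - 34*x + y*(8*x + 14) - 35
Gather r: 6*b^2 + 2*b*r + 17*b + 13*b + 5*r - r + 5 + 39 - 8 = 6*b^2 + 30*b + r*(2*b + 4) + 36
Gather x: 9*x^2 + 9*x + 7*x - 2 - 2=9*x^2 + 16*x - 4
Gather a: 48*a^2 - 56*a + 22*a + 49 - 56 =48*a^2 - 34*a - 7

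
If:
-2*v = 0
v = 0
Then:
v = 0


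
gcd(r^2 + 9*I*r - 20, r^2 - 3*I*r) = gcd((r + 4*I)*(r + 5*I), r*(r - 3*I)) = 1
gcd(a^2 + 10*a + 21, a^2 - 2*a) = 1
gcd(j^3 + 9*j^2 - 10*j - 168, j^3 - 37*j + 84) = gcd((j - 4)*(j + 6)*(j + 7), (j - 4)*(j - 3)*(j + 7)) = j^2 + 3*j - 28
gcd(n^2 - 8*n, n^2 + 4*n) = n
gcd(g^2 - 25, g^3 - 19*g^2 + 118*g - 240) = g - 5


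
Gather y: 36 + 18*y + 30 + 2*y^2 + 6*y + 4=2*y^2 + 24*y + 70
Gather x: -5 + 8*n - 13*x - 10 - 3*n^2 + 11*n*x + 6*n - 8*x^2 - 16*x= -3*n^2 + 14*n - 8*x^2 + x*(11*n - 29) - 15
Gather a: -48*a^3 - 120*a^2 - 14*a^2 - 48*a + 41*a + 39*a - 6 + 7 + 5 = -48*a^3 - 134*a^2 + 32*a + 6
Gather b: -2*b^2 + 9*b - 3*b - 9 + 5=-2*b^2 + 6*b - 4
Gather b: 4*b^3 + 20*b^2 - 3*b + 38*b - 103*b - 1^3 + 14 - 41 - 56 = 4*b^3 + 20*b^2 - 68*b - 84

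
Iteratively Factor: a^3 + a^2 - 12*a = (a - 3)*(a^2 + 4*a) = a*(a - 3)*(a + 4)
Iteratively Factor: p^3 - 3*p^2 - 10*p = (p + 2)*(p^2 - 5*p) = p*(p + 2)*(p - 5)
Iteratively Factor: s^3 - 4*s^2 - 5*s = (s)*(s^2 - 4*s - 5) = s*(s - 5)*(s + 1)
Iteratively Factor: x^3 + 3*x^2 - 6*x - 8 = (x + 4)*(x^2 - x - 2) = (x + 1)*(x + 4)*(x - 2)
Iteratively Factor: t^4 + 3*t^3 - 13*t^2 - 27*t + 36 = (t + 4)*(t^3 - t^2 - 9*t + 9) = (t - 3)*(t + 4)*(t^2 + 2*t - 3) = (t - 3)*(t + 3)*(t + 4)*(t - 1)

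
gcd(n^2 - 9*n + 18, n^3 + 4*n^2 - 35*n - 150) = n - 6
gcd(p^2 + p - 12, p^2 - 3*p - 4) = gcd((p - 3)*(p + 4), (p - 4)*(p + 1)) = 1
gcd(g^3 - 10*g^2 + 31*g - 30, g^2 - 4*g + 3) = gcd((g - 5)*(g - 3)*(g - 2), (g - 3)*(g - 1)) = g - 3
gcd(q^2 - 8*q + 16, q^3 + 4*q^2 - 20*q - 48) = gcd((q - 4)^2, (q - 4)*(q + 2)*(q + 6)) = q - 4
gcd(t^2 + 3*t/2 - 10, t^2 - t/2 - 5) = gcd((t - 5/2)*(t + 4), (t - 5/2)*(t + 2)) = t - 5/2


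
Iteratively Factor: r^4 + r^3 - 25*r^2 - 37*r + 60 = (r + 3)*(r^3 - 2*r^2 - 19*r + 20) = (r + 3)*(r + 4)*(r^2 - 6*r + 5) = (r - 5)*(r + 3)*(r + 4)*(r - 1)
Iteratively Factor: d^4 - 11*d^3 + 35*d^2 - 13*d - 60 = (d - 4)*(d^3 - 7*d^2 + 7*d + 15) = (d - 4)*(d - 3)*(d^2 - 4*d - 5) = (d - 5)*(d - 4)*(d - 3)*(d + 1)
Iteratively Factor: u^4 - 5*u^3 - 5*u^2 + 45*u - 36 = (u - 1)*(u^3 - 4*u^2 - 9*u + 36) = (u - 1)*(u + 3)*(u^2 - 7*u + 12) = (u - 3)*(u - 1)*(u + 3)*(u - 4)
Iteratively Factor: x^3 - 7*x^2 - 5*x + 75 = (x - 5)*(x^2 - 2*x - 15) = (x - 5)*(x + 3)*(x - 5)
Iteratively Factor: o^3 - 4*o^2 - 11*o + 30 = (o + 3)*(o^2 - 7*o + 10) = (o - 5)*(o + 3)*(o - 2)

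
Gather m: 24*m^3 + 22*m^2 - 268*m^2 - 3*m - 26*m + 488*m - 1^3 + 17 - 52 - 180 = 24*m^3 - 246*m^2 + 459*m - 216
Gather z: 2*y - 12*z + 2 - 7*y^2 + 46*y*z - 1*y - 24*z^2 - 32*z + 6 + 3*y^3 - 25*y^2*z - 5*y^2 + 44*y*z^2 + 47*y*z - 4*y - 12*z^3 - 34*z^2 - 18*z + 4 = 3*y^3 - 12*y^2 - 3*y - 12*z^3 + z^2*(44*y - 58) + z*(-25*y^2 + 93*y - 62) + 12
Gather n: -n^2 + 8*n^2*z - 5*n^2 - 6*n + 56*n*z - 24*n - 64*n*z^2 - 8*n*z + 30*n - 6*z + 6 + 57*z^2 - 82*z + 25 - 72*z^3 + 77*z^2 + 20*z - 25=n^2*(8*z - 6) + n*(-64*z^2 + 48*z) - 72*z^3 + 134*z^2 - 68*z + 6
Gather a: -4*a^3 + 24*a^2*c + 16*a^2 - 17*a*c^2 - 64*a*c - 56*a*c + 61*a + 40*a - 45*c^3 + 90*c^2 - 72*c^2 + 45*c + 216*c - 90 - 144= -4*a^3 + a^2*(24*c + 16) + a*(-17*c^2 - 120*c + 101) - 45*c^3 + 18*c^2 + 261*c - 234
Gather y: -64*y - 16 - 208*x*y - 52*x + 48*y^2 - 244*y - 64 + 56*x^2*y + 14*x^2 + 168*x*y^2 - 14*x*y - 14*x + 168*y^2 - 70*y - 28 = 14*x^2 - 66*x + y^2*(168*x + 216) + y*(56*x^2 - 222*x - 378) - 108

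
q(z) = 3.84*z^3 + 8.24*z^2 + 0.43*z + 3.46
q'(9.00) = 1081.87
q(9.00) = 3474.13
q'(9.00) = 1081.87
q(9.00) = 3474.13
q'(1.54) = 53.13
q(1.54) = 37.69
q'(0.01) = 0.60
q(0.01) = 3.47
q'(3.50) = 199.23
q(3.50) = 270.54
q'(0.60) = 14.47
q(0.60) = 7.51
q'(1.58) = 55.23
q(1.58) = 39.86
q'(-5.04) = 210.00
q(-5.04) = -281.01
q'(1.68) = 60.63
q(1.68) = 45.65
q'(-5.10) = 216.02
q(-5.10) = -293.79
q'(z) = 11.52*z^2 + 16.48*z + 0.43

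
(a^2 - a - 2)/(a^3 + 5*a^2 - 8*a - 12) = 1/(a + 6)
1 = 1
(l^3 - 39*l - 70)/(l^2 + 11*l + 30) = (l^2 - 5*l - 14)/(l + 6)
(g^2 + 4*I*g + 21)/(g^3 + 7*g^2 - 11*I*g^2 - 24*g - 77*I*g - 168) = (g + 7*I)/(g^2 + g*(7 - 8*I) - 56*I)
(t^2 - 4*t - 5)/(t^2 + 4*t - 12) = (t^2 - 4*t - 5)/(t^2 + 4*t - 12)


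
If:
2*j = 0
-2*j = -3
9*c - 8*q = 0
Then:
No Solution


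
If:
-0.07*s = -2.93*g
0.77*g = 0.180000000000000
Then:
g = 0.23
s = 9.78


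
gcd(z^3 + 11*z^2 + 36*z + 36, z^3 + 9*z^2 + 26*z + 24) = z^2 + 5*z + 6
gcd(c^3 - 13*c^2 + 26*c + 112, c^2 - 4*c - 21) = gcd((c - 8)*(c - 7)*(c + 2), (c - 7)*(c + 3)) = c - 7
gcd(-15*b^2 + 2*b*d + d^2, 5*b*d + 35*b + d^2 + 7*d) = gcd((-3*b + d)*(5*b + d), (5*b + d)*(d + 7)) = 5*b + d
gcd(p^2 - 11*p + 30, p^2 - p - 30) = p - 6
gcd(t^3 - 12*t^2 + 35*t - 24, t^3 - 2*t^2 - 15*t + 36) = t - 3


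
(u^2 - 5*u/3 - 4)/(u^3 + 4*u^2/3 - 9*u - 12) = 1/(u + 3)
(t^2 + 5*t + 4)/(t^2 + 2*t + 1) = (t + 4)/(t + 1)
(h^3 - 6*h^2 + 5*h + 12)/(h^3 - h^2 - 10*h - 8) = (h - 3)/(h + 2)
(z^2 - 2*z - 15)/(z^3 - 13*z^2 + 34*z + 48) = (z^2 - 2*z - 15)/(z^3 - 13*z^2 + 34*z + 48)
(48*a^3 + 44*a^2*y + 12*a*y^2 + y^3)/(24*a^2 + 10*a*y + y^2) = 2*a + y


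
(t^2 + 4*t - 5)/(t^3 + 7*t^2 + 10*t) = (t - 1)/(t*(t + 2))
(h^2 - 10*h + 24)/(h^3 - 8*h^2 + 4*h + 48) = 1/(h + 2)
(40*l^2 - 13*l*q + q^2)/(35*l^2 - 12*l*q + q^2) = (-8*l + q)/(-7*l + q)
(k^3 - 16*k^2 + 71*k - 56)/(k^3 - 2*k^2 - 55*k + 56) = (k - 7)/(k + 7)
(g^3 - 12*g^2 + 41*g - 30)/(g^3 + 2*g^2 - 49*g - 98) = (g^3 - 12*g^2 + 41*g - 30)/(g^3 + 2*g^2 - 49*g - 98)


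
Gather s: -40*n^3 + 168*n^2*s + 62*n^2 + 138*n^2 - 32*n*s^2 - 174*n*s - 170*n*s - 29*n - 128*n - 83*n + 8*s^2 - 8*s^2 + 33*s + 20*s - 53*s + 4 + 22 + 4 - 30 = -40*n^3 + 200*n^2 - 32*n*s^2 - 240*n + s*(168*n^2 - 344*n)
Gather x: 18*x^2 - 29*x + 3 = 18*x^2 - 29*x + 3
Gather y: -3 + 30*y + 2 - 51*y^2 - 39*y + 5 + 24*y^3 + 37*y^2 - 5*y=24*y^3 - 14*y^2 - 14*y + 4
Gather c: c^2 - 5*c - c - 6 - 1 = c^2 - 6*c - 7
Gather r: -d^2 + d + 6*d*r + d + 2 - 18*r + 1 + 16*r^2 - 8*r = -d^2 + 2*d + 16*r^2 + r*(6*d - 26) + 3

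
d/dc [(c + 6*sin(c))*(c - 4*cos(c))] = (c + 6*sin(c))*(4*sin(c) + 1) + (c - 4*cos(c))*(6*cos(c) + 1)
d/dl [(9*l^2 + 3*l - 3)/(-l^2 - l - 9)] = 6*(-l^2 - 28*l - 5)/(l^4 + 2*l^3 + 19*l^2 + 18*l + 81)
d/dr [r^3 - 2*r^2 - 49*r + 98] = 3*r^2 - 4*r - 49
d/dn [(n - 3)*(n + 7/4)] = 2*n - 5/4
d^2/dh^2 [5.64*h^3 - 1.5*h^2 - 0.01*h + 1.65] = 33.84*h - 3.0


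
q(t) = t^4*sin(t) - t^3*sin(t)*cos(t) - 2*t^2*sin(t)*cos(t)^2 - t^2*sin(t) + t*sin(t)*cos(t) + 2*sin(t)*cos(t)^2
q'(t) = t^4*cos(t) + t^3*sin(t)^2 + 4*t^3*sin(t) - t^3*cos(t)^2 + 4*t^2*sin(t)^2*cos(t) - 3*t^2*sin(t)*cos(t) - 2*t^2*cos(t)^3 - t^2*cos(t) - t*sin(t)^2 - 4*t*sin(t)*cos(t)^2 - 2*t*sin(t) + t*cos(t)^2 - 4*sin(t)^2*cos(t) + sin(t)*cos(t) + 2*cos(t)^3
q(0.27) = 0.51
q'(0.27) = 1.37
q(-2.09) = -8.30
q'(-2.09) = 5.98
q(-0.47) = -0.34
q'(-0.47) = -0.89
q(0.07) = 0.14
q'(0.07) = 2.06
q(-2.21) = -8.90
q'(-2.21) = 3.93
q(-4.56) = 392.37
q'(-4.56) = -516.42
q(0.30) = 0.54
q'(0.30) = 1.17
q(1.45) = 2.08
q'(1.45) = 10.86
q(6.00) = -277.69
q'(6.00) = 777.96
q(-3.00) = -4.59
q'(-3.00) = -24.24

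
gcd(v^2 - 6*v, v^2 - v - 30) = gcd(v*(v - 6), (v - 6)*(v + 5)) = v - 6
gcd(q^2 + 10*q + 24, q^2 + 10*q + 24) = q^2 + 10*q + 24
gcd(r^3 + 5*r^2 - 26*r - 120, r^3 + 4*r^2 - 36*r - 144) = r^2 + 10*r + 24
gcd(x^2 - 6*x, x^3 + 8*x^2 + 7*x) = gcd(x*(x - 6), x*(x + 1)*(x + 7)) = x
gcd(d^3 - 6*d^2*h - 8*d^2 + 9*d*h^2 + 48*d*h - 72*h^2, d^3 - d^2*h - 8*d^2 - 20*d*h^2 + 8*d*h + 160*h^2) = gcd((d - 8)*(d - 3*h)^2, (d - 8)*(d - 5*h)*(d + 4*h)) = d - 8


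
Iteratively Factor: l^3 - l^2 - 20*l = (l + 4)*(l^2 - 5*l) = l*(l + 4)*(l - 5)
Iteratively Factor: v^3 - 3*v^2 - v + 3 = (v - 1)*(v^2 - 2*v - 3) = (v - 3)*(v - 1)*(v + 1)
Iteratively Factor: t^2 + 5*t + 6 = (t + 2)*(t + 3)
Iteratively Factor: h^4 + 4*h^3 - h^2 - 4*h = (h - 1)*(h^3 + 5*h^2 + 4*h) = h*(h - 1)*(h^2 + 5*h + 4) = h*(h - 1)*(h + 1)*(h + 4)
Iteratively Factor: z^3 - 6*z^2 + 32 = (z + 2)*(z^2 - 8*z + 16) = (z - 4)*(z + 2)*(z - 4)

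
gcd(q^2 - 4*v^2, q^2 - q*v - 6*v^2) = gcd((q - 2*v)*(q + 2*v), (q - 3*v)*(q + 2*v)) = q + 2*v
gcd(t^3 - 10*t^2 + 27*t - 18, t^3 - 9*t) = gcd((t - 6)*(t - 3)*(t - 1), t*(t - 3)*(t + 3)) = t - 3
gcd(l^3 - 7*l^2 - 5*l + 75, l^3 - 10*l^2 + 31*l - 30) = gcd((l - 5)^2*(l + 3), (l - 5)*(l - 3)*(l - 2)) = l - 5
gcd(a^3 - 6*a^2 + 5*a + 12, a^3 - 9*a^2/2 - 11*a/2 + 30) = a^2 - 7*a + 12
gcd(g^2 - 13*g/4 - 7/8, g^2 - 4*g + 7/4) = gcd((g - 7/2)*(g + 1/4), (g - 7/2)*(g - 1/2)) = g - 7/2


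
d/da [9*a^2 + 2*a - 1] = 18*a + 2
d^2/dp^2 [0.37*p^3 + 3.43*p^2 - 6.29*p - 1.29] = 2.22*p + 6.86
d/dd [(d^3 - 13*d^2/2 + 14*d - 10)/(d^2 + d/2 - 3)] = (4*d^4 + 4*d^3 - 105*d^2 + 236*d - 148)/(4*d^4 + 4*d^3 - 23*d^2 - 12*d + 36)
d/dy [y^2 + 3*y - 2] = 2*y + 3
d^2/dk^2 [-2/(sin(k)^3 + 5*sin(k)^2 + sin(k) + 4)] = 2*(9*sin(k)^6 + 55*sin(k)^5 + 90*sin(k)^4 - 101*sin(k)^3 - 235*sin(k)^2 - 10*sin(k) + 38)/(sin(k)^3 + 5*sin(k)^2 + sin(k) + 4)^3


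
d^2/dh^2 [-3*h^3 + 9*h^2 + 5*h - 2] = 18 - 18*h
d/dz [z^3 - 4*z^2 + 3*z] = 3*z^2 - 8*z + 3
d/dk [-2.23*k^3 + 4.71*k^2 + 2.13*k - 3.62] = -6.69*k^2 + 9.42*k + 2.13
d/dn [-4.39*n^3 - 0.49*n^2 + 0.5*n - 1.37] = -13.17*n^2 - 0.98*n + 0.5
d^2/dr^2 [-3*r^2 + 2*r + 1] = -6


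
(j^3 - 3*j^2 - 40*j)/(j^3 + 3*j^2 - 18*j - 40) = j*(j - 8)/(j^2 - 2*j - 8)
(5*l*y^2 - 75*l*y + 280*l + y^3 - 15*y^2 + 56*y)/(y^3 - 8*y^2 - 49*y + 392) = (5*l + y)/(y + 7)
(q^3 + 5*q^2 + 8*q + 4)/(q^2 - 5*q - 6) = (q^2 + 4*q + 4)/(q - 6)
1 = 1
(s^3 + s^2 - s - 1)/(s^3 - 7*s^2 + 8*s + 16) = (s^2 - 1)/(s^2 - 8*s + 16)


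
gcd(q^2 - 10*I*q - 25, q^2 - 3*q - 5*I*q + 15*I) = q - 5*I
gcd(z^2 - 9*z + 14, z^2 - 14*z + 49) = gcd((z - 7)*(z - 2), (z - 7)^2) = z - 7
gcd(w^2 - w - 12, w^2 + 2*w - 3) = w + 3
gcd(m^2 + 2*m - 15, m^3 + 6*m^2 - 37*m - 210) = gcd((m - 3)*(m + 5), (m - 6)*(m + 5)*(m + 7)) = m + 5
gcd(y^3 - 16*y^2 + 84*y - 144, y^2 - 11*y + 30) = y - 6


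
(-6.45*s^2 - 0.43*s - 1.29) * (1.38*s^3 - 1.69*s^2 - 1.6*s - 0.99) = -8.901*s^5 + 10.3071*s^4 + 9.2665*s^3 + 9.2536*s^2 + 2.4897*s + 1.2771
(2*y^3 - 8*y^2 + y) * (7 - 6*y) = -12*y^4 + 62*y^3 - 62*y^2 + 7*y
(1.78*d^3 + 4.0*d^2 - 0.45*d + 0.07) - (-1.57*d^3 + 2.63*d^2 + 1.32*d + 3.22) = 3.35*d^3 + 1.37*d^2 - 1.77*d - 3.15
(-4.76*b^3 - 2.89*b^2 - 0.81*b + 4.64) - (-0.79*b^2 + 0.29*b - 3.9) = -4.76*b^3 - 2.1*b^2 - 1.1*b + 8.54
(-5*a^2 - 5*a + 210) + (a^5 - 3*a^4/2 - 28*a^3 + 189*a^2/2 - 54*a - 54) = a^5 - 3*a^4/2 - 28*a^3 + 179*a^2/2 - 59*a + 156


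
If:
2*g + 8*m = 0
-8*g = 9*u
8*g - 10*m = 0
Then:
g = 0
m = 0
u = 0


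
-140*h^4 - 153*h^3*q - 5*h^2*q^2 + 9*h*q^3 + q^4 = (-4*h + q)*(h + q)*(5*h + q)*(7*h + q)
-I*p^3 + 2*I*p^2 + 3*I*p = p*(p - 3)*(-I*p - I)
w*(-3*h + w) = -3*h*w + w^2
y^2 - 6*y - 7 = (y - 7)*(y + 1)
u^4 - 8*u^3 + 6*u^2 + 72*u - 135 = (u - 5)*(u - 3)^2*(u + 3)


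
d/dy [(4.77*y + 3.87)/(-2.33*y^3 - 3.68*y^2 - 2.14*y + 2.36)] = (22.2282*y^3 + 44.6049*y^2 + 28.4832*y + 19.539)/(5.4289*y^6 + 17.1488*y^5 + 23.5148*y^4 + 4.7528*y^3 - 12.79*y^2 - 10.1008*y + 5.5696)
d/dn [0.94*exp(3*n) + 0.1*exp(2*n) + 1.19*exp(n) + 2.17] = (2.82*exp(2*n) + 0.2*exp(n) + 1.19)*exp(n)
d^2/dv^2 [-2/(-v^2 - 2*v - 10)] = 4*(-v^2 - 2*v + 4*(v + 1)^2 - 10)/(v^2 + 2*v + 10)^3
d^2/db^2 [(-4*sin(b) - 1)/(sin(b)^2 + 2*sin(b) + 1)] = 2*(-8*sin(b) - cos(2*b) + 6)/(sin(b) + 1)^3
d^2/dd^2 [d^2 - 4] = 2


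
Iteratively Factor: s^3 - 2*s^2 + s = (s - 1)*(s^2 - s) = (s - 1)^2*(s)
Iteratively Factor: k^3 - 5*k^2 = (k)*(k^2 - 5*k) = k^2*(k - 5)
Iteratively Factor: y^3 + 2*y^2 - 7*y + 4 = (y - 1)*(y^2 + 3*y - 4) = (y - 1)^2*(y + 4)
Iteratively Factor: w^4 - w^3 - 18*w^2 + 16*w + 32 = (w + 1)*(w^3 - 2*w^2 - 16*w + 32) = (w - 2)*(w + 1)*(w^2 - 16) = (w - 4)*(w - 2)*(w + 1)*(w + 4)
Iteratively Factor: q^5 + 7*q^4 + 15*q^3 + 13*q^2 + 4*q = (q + 1)*(q^4 + 6*q^3 + 9*q^2 + 4*q) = (q + 1)^2*(q^3 + 5*q^2 + 4*q) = q*(q + 1)^2*(q^2 + 5*q + 4) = q*(q + 1)^2*(q + 4)*(q + 1)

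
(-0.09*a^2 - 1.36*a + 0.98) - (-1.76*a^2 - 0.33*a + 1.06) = 1.67*a^2 - 1.03*a - 0.0800000000000001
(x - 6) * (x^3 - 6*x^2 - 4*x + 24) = x^4 - 12*x^3 + 32*x^2 + 48*x - 144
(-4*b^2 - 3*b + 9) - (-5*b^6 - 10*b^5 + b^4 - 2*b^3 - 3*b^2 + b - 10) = 5*b^6 + 10*b^5 - b^4 + 2*b^3 - b^2 - 4*b + 19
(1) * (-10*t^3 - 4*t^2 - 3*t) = -10*t^3 - 4*t^2 - 3*t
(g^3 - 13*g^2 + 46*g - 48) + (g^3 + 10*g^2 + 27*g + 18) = 2*g^3 - 3*g^2 + 73*g - 30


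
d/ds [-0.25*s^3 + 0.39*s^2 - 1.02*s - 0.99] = -0.75*s^2 + 0.78*s - 1.02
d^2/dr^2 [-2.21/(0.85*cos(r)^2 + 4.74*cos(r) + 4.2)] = (6.3869*(1 - cos(r)^2)^2 + 26.71227*cos(r)^3 + 21.288046*cos(r)^2 - 97.42122*cos(r) - 89.914292)/(0.85*cos(r)^2 + 4.74*cos(r) + 4.2)^3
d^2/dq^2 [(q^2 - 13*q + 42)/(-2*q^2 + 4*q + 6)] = (11*q^3 - 135*q^2 + 369*q - 381)/(q^6 - 6*q^5 + 3*q^4 + 28*q^3 - 9*q^2 - 54*q - 27)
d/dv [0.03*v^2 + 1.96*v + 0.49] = 0.06*v + 1.96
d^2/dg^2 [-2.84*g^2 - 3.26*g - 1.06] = -5.68000000000000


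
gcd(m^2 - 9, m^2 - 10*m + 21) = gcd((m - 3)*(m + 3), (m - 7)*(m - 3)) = m - 3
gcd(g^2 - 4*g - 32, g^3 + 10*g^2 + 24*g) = g + 4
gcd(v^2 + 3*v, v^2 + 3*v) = v^2 + 3*v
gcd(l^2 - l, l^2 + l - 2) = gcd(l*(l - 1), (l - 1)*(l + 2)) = l - 1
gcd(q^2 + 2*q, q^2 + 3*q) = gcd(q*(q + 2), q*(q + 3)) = q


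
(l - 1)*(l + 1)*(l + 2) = l^3 + 2*l^2 - l - 2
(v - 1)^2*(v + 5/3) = v^3 - v^2/3 - 7*v/3 + 5/3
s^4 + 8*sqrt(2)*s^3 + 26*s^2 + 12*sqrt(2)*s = s*(s + sqrt(2))^2*(s + 6*sqrt(2))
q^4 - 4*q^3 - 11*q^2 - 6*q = q*(q - 6)*(q + 1)^2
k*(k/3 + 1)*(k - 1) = k^3/3 + 2*k^2/3 - k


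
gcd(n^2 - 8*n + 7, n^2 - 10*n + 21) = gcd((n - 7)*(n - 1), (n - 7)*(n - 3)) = n - 7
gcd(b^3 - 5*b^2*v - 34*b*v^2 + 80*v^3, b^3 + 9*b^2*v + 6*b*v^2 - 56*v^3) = -b + 2*v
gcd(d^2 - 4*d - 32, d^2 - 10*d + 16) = d - 8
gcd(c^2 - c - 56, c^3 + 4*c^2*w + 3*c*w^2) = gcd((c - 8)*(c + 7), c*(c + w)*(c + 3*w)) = 1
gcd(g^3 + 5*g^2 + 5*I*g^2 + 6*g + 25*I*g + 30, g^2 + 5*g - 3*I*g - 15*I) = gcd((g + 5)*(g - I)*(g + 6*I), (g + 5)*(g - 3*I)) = g + 5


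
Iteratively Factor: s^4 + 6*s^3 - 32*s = (s)*(s^3 + 6*s^2 - 32) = s*(s + 4)*(s^2 + 2*s - 8) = s*(s - 2)*(s + 4)*(s + 4)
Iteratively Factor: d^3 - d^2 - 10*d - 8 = (d + 2)*(d^2 - 3*d - 4) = (d - 4)*(d + 2)*(d + 1)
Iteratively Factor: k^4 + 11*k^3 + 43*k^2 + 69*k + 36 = (k + 4)*(k^3 + 7*k^2 + 15*k + 9) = (k + 3)*(k + 4)*(k^2 + 4*k + 3) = (k + 3)^2*(k + 4)*(k + 1)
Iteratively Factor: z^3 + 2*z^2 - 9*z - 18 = (z + 3)*(z^2 - z - 6) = (z - 3)*(z + 3)*(z + 2)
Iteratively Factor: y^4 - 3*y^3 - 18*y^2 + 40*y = (y - 2)*(y^3 - y^2 - 20*y) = (y - 2)*(y + 4)*(y^2 - 5*y) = (y - 5)*(y - 2)*(y + 4)*(y)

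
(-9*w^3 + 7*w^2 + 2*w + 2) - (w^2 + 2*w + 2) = -9*w^3 + 6*w^2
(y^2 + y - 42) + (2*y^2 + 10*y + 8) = 3*y^2 + 11*y - 34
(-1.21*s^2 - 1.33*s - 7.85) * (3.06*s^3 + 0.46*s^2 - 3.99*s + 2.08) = -3.7026*s^5 - 4.6264*s^4 - 19.8049*s^3 - 0.8211*s^2 + 28.5551*s - 16.328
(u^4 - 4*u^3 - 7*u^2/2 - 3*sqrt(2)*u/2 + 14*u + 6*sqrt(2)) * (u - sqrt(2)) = u^5 - 4*u^4 - sqrt(2)*u^4 - 7*u^3/2 + 4*sqrt(2)*u^3 + 2*sqrt(2)*u^2 + 14*u^2 - 8*sqrt(2)*u + 3*u - 12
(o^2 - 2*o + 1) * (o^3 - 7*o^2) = o^5 - 9*o^4 + 15*o^3 - 7*o^2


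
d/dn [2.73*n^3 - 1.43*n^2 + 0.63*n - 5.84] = 8.19*n^2 - 2.86*n + 0.63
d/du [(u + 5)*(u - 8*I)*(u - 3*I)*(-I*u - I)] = -4*I*u^3 + u^2*(-33 - 18*I) + u*(-132 + 38*I) - 55 + 144*I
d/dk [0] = 0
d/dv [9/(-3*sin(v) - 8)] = 27*cos(v)/(3*sin(v) + 8)^2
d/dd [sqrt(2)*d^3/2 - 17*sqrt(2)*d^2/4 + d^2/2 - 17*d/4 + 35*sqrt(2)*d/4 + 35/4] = 3*sqrt(2)*d^2/2 - 17*sqrt(2)*d/2 + d - 17/4 + 35*sqrt(2)/4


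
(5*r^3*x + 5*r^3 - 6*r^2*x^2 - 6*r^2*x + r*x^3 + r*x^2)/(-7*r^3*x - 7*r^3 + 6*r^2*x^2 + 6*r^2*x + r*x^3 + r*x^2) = (-5*r + x)/(7*r + x)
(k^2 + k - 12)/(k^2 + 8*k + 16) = (k - 3)/(k + 4)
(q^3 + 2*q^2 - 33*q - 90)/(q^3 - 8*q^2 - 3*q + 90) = (q + 5)/(q - 5)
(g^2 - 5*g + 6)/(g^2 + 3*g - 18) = (g - 2)/(g + 6)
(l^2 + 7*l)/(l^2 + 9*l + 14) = l/(l + 2)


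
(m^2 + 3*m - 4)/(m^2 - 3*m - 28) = (m - 1)/(m - 7)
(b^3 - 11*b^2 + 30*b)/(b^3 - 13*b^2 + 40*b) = (b - 6)/(b - 8)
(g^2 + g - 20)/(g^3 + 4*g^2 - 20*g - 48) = (g + 5)/(g^2 + 8*g + 12)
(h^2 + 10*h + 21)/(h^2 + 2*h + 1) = (h^2 + 10*h + 21)/(h^2 + 2*h + 1)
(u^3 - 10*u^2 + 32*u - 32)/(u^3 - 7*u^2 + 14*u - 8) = (u - 4)/(u - 1)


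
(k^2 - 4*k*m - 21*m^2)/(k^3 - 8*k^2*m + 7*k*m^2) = (k + 3*m)/(k*(k - m))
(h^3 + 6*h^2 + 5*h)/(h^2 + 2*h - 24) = h*(h^2 + 6*h + 5)/(h^2 + 2*h - 24)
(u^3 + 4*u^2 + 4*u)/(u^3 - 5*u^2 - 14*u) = (u + 2)/(u - 7)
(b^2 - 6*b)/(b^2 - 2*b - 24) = b/(b + 4)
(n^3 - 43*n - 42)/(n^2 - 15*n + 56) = (n^2 + 7*n + 6)/(n - 8)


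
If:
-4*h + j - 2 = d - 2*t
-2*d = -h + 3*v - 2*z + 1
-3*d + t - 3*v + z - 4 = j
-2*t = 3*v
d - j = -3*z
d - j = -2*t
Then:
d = -89/84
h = -9/14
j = -113/84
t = -1/7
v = 2/21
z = -2/21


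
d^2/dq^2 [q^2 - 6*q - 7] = 2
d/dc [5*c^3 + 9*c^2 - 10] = 3*c*(5*c + 6)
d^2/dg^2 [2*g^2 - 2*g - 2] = 4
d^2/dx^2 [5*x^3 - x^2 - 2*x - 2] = 30*x - 2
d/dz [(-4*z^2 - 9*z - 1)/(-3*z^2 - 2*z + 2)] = (-19*z^2 - 22*z - 20)/(9*z^4 + 12*z^3 - 8*z^2 - 8*z + 4)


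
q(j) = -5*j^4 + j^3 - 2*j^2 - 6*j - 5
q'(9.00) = -14379.00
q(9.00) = -32297.00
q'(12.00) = -34182.00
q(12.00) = -102317.00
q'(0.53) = -10.25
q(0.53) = -8.99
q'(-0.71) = 5.51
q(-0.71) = -3.38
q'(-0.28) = -4.21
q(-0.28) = -3.53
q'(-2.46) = 319.73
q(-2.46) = -200.34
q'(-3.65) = 1021.11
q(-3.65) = -945.82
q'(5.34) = -2987.28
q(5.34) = -4007.50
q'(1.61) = -88.13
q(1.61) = -49.27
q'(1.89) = -137.87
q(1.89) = -80.53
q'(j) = -20*j^3 + 3*j^2 - 4*j - 6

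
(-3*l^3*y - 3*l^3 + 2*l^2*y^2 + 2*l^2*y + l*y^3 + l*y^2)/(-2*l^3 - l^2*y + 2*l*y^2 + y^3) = l*(3*l*y + 3*l + y^2 + y)/(2*l^2 + 3*l*y + y^2)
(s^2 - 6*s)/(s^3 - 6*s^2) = 1/s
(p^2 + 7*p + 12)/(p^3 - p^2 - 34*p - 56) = (p + 3)/(p^2 - 5*p - 14)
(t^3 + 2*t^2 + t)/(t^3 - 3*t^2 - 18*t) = (t^2 + 2*t + 1)/(t^2 - 3*t - 18)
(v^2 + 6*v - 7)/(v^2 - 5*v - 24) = (-v^2 - 6*v + 7)/(-v^2 + 5*v + 24)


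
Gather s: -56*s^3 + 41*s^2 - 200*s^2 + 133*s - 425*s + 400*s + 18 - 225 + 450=-56*s^3 - 159*s^2 + 108*s + 243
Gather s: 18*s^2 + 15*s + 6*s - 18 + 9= 18*s^2 + 21*s - 9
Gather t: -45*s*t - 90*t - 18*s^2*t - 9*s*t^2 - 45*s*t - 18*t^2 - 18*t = t^2*(-9*s - 18) + t*(-18*s^2 - 90*s - 108)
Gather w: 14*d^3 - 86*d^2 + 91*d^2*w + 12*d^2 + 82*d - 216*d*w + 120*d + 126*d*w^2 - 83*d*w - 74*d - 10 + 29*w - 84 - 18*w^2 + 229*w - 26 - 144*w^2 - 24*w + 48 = 14*d^3 - 74*d^2 + 128*d + w^2*(126*d - 162) + w*(91*d^2 - 299*d + 234) - 72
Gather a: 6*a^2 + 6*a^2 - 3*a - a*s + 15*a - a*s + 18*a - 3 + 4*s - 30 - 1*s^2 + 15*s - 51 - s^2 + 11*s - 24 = 12*a^2 + a*(30 - 2*s) - 2*s^2 + 30*s - 108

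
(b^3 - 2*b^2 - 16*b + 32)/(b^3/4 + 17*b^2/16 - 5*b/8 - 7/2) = 16*(b^2 - 6*b + 8)/(4*b^2 + b - 14)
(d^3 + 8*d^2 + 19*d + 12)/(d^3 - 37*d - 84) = (d + 1)/(d - 7)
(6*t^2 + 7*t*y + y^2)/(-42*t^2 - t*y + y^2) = (t + y)/(-7*t + y)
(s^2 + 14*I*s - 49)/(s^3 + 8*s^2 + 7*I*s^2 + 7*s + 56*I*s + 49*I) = (s + 7*I)/(s^2 + 8*s + 7)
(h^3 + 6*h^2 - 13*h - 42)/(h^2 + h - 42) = (h^2 - h - 6)/(h - 6)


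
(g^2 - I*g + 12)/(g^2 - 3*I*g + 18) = (g - 4*I)/(g - 6*I)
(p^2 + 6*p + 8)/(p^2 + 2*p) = (p + 4)/p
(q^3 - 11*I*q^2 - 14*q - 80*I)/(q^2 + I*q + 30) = (q^2 - 6*I*q + 16)/(q + 6*I)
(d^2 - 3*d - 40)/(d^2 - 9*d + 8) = (d + 5)/(d - 1)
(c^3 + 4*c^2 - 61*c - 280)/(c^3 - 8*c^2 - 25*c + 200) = (c + 7)/(c - 5)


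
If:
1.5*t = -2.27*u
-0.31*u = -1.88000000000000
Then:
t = -9.18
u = 6.06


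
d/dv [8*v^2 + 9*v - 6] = 16*v + 9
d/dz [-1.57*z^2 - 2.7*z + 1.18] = -3.14*z - 2.7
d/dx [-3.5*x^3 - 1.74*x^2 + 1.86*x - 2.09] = -10.5*x^2 - 3.48*x + 1.86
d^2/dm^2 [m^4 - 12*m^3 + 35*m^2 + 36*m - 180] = 12*m^2 - 72*m + 70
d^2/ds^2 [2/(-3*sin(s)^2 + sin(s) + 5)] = 2*(-36*sin(s)^4 + 9*sin(s)^3 - 7*sin(s)^2 - 13*sin(s) + 32)/(-3*sin(s)^2 + sin(s) + 5)^3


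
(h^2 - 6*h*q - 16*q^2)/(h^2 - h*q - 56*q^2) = (h + 2*q)/(h + 7*q)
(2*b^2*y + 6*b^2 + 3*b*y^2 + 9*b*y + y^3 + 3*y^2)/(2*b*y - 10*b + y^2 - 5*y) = (b*y + 3*b + y^2 + 3*y)/(y - 5)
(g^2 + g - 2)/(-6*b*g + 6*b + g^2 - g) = (-g - 2)/(6*b - g)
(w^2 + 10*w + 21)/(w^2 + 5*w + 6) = (w + 7)/(w + 2)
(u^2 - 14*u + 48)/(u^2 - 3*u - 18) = (u - 8)/(u + 3)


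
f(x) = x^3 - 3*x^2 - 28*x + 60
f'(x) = 3*x^2 - 6*x - 28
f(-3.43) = 80.39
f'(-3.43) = 27.87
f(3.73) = -34.28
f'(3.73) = -8.64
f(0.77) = 37.12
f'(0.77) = -30.84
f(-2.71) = 93.95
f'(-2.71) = 10.29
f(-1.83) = 95.06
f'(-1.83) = -6.97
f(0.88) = 33.72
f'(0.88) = -30.96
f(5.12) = -27.79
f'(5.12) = 19.92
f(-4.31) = 44.89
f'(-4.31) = 53.59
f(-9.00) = -660.00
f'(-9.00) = 269.00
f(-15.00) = -3570.00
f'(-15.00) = 737.00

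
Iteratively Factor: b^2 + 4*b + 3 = (b + 3)*(b + 1)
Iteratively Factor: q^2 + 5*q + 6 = (q + 3)*(q + 2)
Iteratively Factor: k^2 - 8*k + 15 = (k - 5)*(k - 3)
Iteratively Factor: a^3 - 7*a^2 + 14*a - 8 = (a - 2)*(a^2 - 5*a + 4) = (a - 2)*(a - 1)*(a - 4)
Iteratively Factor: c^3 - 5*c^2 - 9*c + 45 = (c - 5)*(c^2 - 9) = (c - 5)*(c - 3)*(c + 3)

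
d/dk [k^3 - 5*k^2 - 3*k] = 3*k^2 - 10*k - 3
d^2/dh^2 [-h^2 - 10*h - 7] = -2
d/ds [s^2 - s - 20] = 2*s - 1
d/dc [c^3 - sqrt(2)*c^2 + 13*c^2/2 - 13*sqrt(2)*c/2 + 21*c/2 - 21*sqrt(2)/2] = 3*c^2 - 2*sqrt(2)*c + 13*c - 13*sqrt(2)/2 + 21/2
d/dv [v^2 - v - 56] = 2*v - 1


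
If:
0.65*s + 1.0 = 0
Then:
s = -1.54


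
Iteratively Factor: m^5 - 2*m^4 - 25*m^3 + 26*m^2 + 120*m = (m)*(m^4 - 2*m^3 - 25*m^2 + 26*m + 120) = m*(m + 2)*(m^3 - 4*m^2 - 17*m + 60) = m*(m - 3)*(m + 2)*(m^2 - m - 20) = m*(m - 5)*(m - 3)*(m + 2)*(m + 4)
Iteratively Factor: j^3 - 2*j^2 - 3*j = (j)*(j^2 - 2*j - 3) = j*(j + 1)*(j - 3)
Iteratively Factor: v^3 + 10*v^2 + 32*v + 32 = (v + 4)*(v^2 + 6*v + 8) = (v + 2)*(v + 4)*(v + 4)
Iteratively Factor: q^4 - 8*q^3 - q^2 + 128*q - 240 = (q - 3)*(q^3 - 5*q^2 - 16*q + 80) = (q - 4)*(q - 3)*(q^2 - q - 20) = (q - 4)*(q - 3)*(q + 4)*(q - 5)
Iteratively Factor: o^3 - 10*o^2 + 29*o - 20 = (o - 5)*(o^2 - 5*o + 4) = (o - 5)*(o - 4)*(o - 1)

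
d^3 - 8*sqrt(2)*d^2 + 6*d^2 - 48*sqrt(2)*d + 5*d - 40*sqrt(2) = (d + 1)*(d + 5)*(d - 8*sqrt(2))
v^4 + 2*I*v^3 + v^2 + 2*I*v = v*(v - I)*(v + I)*(v + 2*I)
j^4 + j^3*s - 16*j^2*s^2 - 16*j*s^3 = j*(j - 4*s)*(j + s)*(j + 4*s)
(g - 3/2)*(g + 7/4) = g^2 + g/4 - 21/8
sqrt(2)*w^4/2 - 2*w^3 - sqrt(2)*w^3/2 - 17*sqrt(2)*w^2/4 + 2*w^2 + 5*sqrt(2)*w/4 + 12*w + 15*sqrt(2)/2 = (w - 3)*(w + 2)*(w - 5*sqrt(2)/2)*(sqrt(2)*w/2 + 1/2)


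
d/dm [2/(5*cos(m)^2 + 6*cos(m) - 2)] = 4*(5*cos(m) + 3)*sin(m)/(5*cos(m)^2 + 6*cos(m) - 2)^2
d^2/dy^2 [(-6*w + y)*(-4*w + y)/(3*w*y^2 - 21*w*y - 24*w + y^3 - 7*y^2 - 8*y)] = 2*(-(4*w - y)*(6*w - y)*(-6*w*y + 21*w - 3*y^2 + 14*y + 8)^2 + (-(4*w - y)*(6*w - y)*(3*w + 3*y - 7) - (4*w - y)*(-6*w*y + 21*w - 3*y^2 + 14*y + 8) - (6*w - y)*(-6*w*y + 21*w - 3*y^2 + 14*y + 8))*(-3*w*y^2 + 21*w*y + 24*w - y^3 + 7*y^2 + 8*y) - (-3*w*y^2 + 21*w*y + 24*w - y^3 + 7*y^2 + 8*y)^2)/(-3*w*y^2 + 21*w*y + 24*w - y^3 + 7*y^2 + 8*y)^3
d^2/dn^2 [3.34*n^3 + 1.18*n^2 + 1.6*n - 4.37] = 20.04*n + 2.36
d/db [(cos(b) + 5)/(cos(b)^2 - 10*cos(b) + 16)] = (cos(b)^2 + 10*cos(b) - 66)*sin(b)/(cos(b)^2 - 10*cos(b) + 16)^2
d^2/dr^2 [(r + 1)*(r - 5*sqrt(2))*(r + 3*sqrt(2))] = 6*r - 4*sqrt(2) + 2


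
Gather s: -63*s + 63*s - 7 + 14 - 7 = 0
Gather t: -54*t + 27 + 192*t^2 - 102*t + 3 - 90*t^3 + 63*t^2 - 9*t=-90*t^3 + 255*t^2 - 165*t + 30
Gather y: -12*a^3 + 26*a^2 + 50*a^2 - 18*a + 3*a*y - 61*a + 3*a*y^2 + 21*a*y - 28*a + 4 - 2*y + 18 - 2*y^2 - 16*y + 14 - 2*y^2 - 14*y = -12*a^3 + 76*a^2 - 107*a + y^2*(3*a - 4) + y*(24*a - 32) + 36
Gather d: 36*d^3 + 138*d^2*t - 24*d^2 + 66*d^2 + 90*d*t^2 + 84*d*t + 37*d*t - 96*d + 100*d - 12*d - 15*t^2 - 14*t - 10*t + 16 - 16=36*d^3 + d^2*(138*t + 42) + d*(90*t^2 + 121*t - 8) - 15*t^2 - 24*t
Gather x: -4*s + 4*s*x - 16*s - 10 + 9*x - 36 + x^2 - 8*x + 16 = -20*s + x^2 + x*(4*s + 1) - 30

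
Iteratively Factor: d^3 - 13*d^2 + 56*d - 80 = (d - 5)*(d^2 - 8*d + 16) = (d - 5)*(d - 4)*(d - 4)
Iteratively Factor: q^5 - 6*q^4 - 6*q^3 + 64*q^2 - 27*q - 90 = (q + 3)*(q^4 - 9*q^3 + 21*q^2 + q - 30) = (q - 3)*(q + 3)*(q^3 - 6*q^2 + 3*q + 10) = (q - 3)*(q + 1)*(q + 3)*(q^2 - 7*q + 10) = (q - 5)*(q - 3)*(q + 1)*(q + 3)*(q - 2)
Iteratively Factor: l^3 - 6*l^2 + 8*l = (l - 2)*(l^2 - 4*l) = l*(l - 2)*(l - 4)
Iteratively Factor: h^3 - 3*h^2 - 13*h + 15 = (h + 3)*(h^2 - 6*h + 5) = (h - 1)*(h + 3)*(h - 5)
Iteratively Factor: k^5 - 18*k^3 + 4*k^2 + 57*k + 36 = (k - 3)*(k^4 + 3*k^3 - 9*k^2 - 23*k - 12) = (k - 3)^2*(k^3 + 6*k^2 + 9*k + 4) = (k - 3)^2*(k + 4)*(k^2 + 2*k + 1) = (k - 3)^2*(k + 1)*(k + 4)*(k + 1)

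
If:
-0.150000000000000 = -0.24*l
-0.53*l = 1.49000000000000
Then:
No Solution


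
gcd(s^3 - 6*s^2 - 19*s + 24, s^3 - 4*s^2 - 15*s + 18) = s^2 + 2*s - 3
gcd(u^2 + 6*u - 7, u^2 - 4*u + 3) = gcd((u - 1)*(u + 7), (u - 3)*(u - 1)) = u - 1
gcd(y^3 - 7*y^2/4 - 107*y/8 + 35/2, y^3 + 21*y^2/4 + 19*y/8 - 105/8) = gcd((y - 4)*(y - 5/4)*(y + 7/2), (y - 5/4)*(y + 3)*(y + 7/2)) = y^2 + 9*y/4 - 35/8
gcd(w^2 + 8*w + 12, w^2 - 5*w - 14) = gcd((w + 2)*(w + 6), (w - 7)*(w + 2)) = w + 2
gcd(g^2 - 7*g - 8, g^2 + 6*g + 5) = g + 1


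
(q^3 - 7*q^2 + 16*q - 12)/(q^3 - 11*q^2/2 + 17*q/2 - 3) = 2*(q - 2)/(2*q - 1)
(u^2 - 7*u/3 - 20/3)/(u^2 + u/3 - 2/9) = 3*(3*u^2 - 7*u - 20)/(9*u^2 + 3*u - 2)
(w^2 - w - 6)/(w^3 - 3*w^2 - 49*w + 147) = (w + 2)/(w^2 - 49)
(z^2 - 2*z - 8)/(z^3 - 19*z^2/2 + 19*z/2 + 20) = 2*(z^2 - 2*z - 8)/(2*z^3 - 19*z^2 + 19*z + 40)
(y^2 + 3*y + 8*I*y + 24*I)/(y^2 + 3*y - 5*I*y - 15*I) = (y + 8*I)/(y - 5*I)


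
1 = 1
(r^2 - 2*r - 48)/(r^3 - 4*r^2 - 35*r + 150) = (r - 8)/(r^2 - 10*r + 25)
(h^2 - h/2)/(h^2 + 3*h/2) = (2*h - 1)/(2*h + 3)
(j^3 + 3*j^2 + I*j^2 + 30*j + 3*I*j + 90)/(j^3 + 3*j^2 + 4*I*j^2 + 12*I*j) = (j^2 + I*j + 30)/(j*(j + 4*I))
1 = 1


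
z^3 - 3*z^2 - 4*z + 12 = (z - 3)*(z - 2)*(z + 2)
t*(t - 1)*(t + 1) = t^3 - t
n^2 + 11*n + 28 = (n + 4)*(n + 7)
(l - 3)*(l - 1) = l^2 - 4*l + 3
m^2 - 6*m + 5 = (m - 5)*(m - 1)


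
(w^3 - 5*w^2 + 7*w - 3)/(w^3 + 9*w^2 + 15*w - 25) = (w^2 - 4*w + 3)/(w^2 + 10*w + 25)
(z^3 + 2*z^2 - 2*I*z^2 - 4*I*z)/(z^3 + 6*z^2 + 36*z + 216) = z*(z^2 + 2*z*(1 - I) - 4*I)/(z^3 + 6*z^2 + 36*z + 216)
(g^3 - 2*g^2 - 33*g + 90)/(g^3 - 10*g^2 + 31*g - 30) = (g + 6)/(g - 2)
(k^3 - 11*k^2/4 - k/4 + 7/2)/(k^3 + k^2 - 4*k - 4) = (k - 7/4)/(k + 2)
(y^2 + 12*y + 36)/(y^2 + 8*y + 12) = (y + 6)/(y + 2)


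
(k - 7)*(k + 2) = k^2 - 5*k - 14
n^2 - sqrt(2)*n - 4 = (n - 2*sqrt(2))*(n + sqrt(2))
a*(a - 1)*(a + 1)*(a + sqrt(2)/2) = a^4 + sqrt(2)*a^3/2 - a^2 - sqrt(2)*a/2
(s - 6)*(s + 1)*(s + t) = s^3 + s^2*t - 5*s^2 - 5*s*t - 6*s - 6*t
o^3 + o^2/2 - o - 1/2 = (o - 1)*(o + 1/2)*(o + 1)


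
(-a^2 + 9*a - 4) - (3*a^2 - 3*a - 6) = -4*a^2 + 12*a + 2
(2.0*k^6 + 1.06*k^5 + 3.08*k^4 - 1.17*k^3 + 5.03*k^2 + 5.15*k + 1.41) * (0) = 0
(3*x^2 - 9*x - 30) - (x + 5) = 3*x^2 - 10*x - 35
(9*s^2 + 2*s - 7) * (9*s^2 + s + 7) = 81*s^4 + 27*s^3 + 2*s^2 + 7*s - 49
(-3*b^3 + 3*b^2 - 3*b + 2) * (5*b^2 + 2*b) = -15*b^5 + 9*b^4 - 9*b^3 + 4*b^2 + 4*b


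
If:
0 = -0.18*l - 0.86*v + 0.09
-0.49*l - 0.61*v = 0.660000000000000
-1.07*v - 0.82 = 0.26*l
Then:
No Solution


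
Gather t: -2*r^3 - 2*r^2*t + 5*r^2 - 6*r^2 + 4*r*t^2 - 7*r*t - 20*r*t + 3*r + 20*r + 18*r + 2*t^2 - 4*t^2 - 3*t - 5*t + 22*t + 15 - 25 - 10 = -2*r^3 - r^2 + 41*r + t^2*(4*r - 2) + t*(-2*r^2 - 27*r + 14) - 20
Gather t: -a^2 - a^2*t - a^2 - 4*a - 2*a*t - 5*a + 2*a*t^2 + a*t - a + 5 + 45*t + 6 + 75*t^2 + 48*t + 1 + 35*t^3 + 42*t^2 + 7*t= -2*a^2 - 10*a + 35*t^3 + t^2*(2*a + 117) + t*(-a^2 - a + 100) + 12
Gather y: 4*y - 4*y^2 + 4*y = -4*y^2 + 8*y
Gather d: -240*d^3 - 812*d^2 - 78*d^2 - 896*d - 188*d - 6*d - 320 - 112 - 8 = -240*d^3 - 890*d^2 - 1090*d - 440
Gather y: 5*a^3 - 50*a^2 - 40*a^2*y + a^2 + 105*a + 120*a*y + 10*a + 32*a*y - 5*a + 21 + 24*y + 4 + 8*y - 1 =5*a^3 - 49*a^2 + 110*a + y*(-40*a^2 + 152*a + 32) + 24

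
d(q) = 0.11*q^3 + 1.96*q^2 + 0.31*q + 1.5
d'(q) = 0.33*q^2 + 3.92*q + 0.31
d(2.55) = 16.86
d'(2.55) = 12.45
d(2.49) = 16.12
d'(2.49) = 12.12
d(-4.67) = 31.59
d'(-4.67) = -10.80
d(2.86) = 20.99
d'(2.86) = 14.22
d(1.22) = 5.00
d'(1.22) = 5.58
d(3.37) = 29.01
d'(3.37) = 17.27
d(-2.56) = 11.71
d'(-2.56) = -7.56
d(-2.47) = 11.03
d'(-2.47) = -7.36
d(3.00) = 23.04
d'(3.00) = 15.04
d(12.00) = 477.54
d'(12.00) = 94.87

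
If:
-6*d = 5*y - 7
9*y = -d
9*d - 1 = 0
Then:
No Solution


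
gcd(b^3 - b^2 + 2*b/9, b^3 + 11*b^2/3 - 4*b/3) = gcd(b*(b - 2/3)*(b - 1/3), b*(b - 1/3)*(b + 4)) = b^2 - b/3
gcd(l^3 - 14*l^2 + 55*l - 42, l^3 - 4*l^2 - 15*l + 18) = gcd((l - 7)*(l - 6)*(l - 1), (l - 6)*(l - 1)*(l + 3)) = l^2 - 7*l + 6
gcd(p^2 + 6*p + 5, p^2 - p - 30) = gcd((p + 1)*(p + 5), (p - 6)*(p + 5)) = p + 5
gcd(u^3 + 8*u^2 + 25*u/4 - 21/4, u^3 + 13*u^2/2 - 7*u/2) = u^2 + 13*u/2 - 7/2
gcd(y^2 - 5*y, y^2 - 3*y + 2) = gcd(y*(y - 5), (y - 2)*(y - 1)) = 1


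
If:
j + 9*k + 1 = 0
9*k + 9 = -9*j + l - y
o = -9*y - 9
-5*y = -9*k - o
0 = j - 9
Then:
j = 9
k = -10/9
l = 1101/14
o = 45/14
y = -19/14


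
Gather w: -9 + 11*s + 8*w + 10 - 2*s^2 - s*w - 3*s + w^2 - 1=-2*s^2 + 8*s + w^2 + w*(8 - s)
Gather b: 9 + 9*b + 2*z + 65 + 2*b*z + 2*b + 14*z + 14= b*(2*z + 11) + 16*z + 88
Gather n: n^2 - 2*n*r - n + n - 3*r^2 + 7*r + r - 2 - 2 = n^2 - 2*n*r - 3*r^2 + 8*r - 4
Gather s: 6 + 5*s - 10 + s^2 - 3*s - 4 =s^2 + 2*s - 8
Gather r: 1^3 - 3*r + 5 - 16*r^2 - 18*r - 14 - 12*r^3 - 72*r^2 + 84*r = -12*r^3 - 88*r^2 + 63*r - 8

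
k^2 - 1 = (k - 1)*(k + 1)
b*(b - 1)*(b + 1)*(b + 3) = b^4 + 3*b^3 - b^2 - 3*b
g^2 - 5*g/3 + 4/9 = (g - 4/3)*(g - 1/3)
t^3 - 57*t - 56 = (t - 8)*(t + 1)*(t + 7)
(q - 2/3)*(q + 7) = q^2 + 19*q/3 - 14/3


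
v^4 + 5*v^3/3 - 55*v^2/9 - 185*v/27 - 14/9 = (v - 7/3)*(v + 1/3)*(v + 2/3)*(v + 3)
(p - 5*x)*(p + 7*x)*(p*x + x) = p^3*x + 2*p^2*x^2 + p^2*x - 35*p*x^3 + 2*p*x^2 - 35*x^3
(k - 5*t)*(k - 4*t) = k^2 - 9*k*t + 20*t^2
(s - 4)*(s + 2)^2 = s^3 - 12*s - 16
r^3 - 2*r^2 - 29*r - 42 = (r - 7)*(r + 2)*(r + 3)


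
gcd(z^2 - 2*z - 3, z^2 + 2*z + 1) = z + 1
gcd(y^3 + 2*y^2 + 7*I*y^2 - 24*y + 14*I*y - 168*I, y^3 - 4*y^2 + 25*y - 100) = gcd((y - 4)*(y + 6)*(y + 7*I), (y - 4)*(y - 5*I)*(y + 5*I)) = y - 4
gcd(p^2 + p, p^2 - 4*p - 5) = p + 1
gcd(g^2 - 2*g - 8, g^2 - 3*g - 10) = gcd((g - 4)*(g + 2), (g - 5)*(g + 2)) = g + 2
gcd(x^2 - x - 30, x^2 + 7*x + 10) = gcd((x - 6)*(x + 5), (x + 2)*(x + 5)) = x + 5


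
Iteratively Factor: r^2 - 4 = (r + 2)*(r - 2)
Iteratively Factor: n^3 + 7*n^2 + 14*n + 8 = (n + 1)*(n^2 + 6*n + 8) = (n + 1)*(n + 4)*(n + 2)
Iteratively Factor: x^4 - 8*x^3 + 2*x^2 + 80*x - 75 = (x - 1)*(x^3 - 7*x^2 - 5*x + 75) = (x - 5)*(x - 1)*(x^2 - 2*x - 15) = (x - 5)*(x - 1)*(x + 3)*(x - 5)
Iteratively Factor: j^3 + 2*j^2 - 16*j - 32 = (j - 4)*(j^2 + 6*j + 8) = (j - 4)*(j + 2)*(j + 4)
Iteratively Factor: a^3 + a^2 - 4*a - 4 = (a + 2)*(a^2 - a - 2) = (a - 2)*(a + 2)*(a + 1)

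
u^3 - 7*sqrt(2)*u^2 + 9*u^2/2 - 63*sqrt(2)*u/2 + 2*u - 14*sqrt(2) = (u + 1/2)*(u + 4)*(u - 7*sqrt(2))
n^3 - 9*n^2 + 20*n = n*(n - 5)*(n - 4)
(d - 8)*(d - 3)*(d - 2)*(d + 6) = d^4 - 7*d^3 - 32*d^2 + 228*d - 288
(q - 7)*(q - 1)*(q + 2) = q^3 - 6*q^2 - 9*q + 14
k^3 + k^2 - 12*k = k*(k - 3)*(k + 4)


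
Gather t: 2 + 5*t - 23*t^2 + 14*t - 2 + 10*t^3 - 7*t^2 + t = 10*t^3 - 30*t^2 + 20*t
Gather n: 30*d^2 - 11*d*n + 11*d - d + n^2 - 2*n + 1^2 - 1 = 30*d^2 + 10*d + n^2 + n*(-11*d - 2)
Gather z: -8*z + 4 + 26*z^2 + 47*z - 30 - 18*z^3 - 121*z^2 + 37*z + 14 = -18*z^3 - 95*z^2 + 76*z - 12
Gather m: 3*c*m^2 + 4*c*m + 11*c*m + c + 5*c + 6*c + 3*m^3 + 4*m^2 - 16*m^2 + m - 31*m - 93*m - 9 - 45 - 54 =12*c + 3*m^3 + m^2*(3*c - 12) + m*(15*c - 123) - 108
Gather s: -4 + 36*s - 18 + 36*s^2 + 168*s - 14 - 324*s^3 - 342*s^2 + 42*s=-324*s^3 - 306*s^2 + 246*s - 36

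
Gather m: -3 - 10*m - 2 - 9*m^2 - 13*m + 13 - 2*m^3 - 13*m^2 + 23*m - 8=-2*m^3 - 22*m^2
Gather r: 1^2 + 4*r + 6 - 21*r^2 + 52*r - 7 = -21*r^2 + 56*r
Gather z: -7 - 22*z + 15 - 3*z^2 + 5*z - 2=-3*z^2 - 17*z + 6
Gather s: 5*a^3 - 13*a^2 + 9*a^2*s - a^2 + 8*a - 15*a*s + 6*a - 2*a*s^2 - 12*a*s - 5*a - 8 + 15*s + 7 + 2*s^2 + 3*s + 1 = 5*a^3 - 14*a^2 + 9*a + s^2*(2 - 2*a) + s*(9*a^2 - 27*a + 18)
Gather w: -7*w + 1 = 1 - 7*w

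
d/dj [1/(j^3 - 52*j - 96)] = (52 - 3*j^2)/(-j^3 + 52*j + 96)^2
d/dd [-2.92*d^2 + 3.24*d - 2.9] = 3.24 - 5.84*d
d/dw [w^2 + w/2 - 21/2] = 2*w + 1/2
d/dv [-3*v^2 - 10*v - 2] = -6*v - 10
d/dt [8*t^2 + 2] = 16*t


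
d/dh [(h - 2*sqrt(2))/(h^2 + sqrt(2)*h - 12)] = (h^2 + sqrt(2)*h - (h - 2*sqrt(2))*(2*h + sqrt(2)) - 12)/(h^2 + sqrt(2)*h - 12)^2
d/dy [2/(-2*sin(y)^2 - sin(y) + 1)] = 2*(4*sin(y) + 1)*cos(y)/(sin(y) - cos(2*y))^2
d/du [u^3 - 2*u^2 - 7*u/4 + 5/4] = 3*u^2 - 4*u - 7/4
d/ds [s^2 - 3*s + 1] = 2*s - 3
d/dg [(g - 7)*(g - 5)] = 2*g - 12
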